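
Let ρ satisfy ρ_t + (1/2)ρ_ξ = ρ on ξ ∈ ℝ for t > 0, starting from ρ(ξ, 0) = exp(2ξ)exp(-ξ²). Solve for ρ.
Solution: Substitute ρ = exp(2ξ)u.
Then ρ_ξ = exp(2ξ)(u_ξ + 2u), ρ_t = exp(2ξ)u_t; substituting and dividing by exp(2ξ), the lower-order terms cancel: u_t + (1/2)u_ξ = 0 (standard advection equation).
Data for u: u(ξ,0) = exp(-2ξ)ρ(ξ,0) = exp(-ξ²).
By characteristics (dξ/dt = 1/2), u(ξ,t) = f(ξ - (1/2)t) with f = u(·, 0).
So u(ξ,t) = exp(-(-t/2 + ξ)²), and ρ(ξ,t) = exp(2ξ)u(ξ,t).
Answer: ρ(ξ, t) = exp(2ξ)exp(-(-t/2 + ξ)²)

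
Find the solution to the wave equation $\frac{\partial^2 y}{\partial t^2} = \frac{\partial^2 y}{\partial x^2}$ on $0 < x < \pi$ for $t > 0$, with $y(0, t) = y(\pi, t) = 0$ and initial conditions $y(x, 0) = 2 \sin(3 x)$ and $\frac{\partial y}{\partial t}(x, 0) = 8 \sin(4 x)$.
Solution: Separating variables: $y = \sum [A_n \cos(\omega_n t) + B_n \sin(\omega_n t)] \sin(nx)$, $\omega_n = n$. From ICs ($B_n$ = velocity coefficient / $\omega_n$): $A_3=2, B_4=2$.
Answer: $y(x, t) = 2 \sin(4 t) \sin(4 x) + 2 \sin(3 x) \cos(3 t)$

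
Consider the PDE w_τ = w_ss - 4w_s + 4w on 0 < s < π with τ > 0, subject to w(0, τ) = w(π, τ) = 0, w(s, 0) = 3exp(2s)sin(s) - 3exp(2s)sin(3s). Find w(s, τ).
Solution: Substitute w = exp(2s)u, i.e. u = exp(-2s)w.
By the product rule, w_s = exp(2s)(u_s + 2u), w_ss = exp(2s)(u_ss + 4u_s + 4u), w_τ = exp(2s)u_τ.
Substituting into the PDE and dividing by exp(2s): u_τ = (u_ss + 4u_s + 4u) - 4(u_s + 2u) + 4u.
The lower-order terms cancel, leaving the standard heat equation u_τ = u_ss.
Initial data for u: u(s,0) = exp(-2s)w(s,0) = 3sin(s) - 3sin(3s). The boundary conditions carry over: u(0,τ) = u(π,τ) = 0.
Solve for u:
  Using separation of variables u = X(s)T(τ):
  Eigenfunctions: sin(ns), n = 1, 2, 3, ...
  General solution: u(s, τ) = Σ c_n sin(ns) exp(-n² τ)
  Matching u(s,0) = 3sin(s) - 3sin(3s) term by term: c_1=3, c_3=-3.
Hence u(s,τ) = 3exp(-τ)sin(s) - 3exp(-9τ)sin(3s).
Transform back: w(s,τ) = exp(2s)u(s,τ).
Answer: w(s, τ) = 3exp(2s)exp(-τ)sin(s) - 3exp(2s)exp(-9τ)sin(3s)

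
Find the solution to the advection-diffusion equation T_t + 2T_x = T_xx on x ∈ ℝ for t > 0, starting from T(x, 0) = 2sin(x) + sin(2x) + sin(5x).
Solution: Change to a moving frame: let η = x - 2t, σ = t and write T(x,t) = u(η,σ).
By the chain rule T_t = u_σ - 2u_η, T_x = u_η, T_xx = u_ηη.
Then T_t + 2T_x = u_σ: the advection term cancels and the PDE becomes the heat equation u_σ = u_ηη on η ∈ ℝ.
Initial data: u(η,0) = T(η,0) = 2sin(η) + sin(2η) + sin(5η).
On η ∈ ℝ each mode satisfies (sin(nη))″ = -n² sin(nη), so exp(-n²σ) sin(nη) solves the heat equation; by superposition u(η,σ) = Σ c_n exp(-n²σ) sin(nη).
Reading off the coefficients: c_1=2, c_2=1, c_5=1, so u(η,σ) = 2exp(-σ)sin(η) + exp(-4σ)sin(2η) + exp(-25σ)sin(5η).
Substituting back η = x - 2t, σ = t: T(x,t) = u(x - 2t, t).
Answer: T(x, t) = -2exp(-t)sin(2t - x) - exp(-4t)sin(4t - 2x) - exp(-25t)sin(10t - 5x)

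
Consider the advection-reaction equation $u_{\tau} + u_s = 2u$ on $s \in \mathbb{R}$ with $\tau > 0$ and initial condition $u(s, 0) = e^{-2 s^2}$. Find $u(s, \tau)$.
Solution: Substitute $u = e^{2\tau}w$, i.e. $w = e^{-2\tau}u$.
By the product rule, $u_{\tau} = e^{2\tau}(w_{\tau} + 2w)$, $u_s = e^{2\tau}w_s$.
Substituting into the PDE and dividing by $e^{2\tau}$: $w_{\tau} + 2w + w_s = 2w$.
The lower-order terms cancel, leaving the standard advection equation $w_{\tau} + w_s = 0$.
Initial data for $w$: $w(s,0) = u(s,0) = e^{-2 s^2}$.
Solve for $w$:
  By method of characteristics (waves move right with speed 1):
  Along characteristics $s - \tau =$ const, $w$ is constant, so $w(s,\tau) = f(s - \tau)$ with $f = w( \cdot , 0)$.
Hence $w(s,\tau) = e^{-2 (s - \tau)^2}$.
Transform back: $u(s,\tau) = e^{2\tau}w(s,\tau)$.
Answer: $u(s, \tau) = e^{2 \tau} e^{-2 (-\tau + s)^2}$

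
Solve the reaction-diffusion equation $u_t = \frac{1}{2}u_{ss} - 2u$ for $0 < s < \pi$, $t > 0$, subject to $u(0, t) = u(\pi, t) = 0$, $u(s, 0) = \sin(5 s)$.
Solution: Substitute $u = e^{-2t}w$.
Then $u_t = e^{-2t}(w_t - 2w)$, $u_{ss} = e^{-2t}w_{ss}$; substituting and dividing by $e^{-2t}$, the lower-order terms cancel: $w_t = \frac{1}{2}w_{ss}$ (standard heat equation).
Data for $w$: $w(s,0) = u(s,0) = \sin(5 s)$. The boundary conditions carry over: $w(0,t) = w(\pi,t) = 0$.
Separating variables: $w = \sum c_n e^{-n^2t/2} \sin(ns)$. From $w(s,0) = \sin(5 s)$: $c_5=1$.
So $w(s,t) = e^{-25 t/2} \sin(5 s)$, and $u(s,t) = e^{-2t}w(s,t)$.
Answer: $u(s, t) = e^{-29 t/2} \sin(5 s)$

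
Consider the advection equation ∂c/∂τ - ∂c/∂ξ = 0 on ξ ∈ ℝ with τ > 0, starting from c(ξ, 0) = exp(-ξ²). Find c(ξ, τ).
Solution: By method of characteristics (waves move left with speed 1):
Along characteristics ξ + τ = const, c is constant, so c(ξ,τ) = f(ξ + τ) with f = c(·, 0).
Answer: c(ξ, τ) = exp(-(ξ + τ)²)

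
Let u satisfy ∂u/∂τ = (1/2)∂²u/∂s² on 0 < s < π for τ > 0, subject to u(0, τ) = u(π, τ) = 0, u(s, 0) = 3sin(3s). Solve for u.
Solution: Separating variables: u = Σ c_n exp(-n²τ/2) sin(ns). From u(s,0) = 3sin(3s): c_3=3.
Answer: u(s, τ) = 3exp(-9τ/2)sin(3s)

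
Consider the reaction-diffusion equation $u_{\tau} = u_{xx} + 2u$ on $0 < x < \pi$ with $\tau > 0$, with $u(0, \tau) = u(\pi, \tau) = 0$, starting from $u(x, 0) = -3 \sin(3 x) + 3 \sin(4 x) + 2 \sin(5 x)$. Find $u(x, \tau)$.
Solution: Substitute $u = e^{2\tau}w$, i.e. $w = e^{-2\tau}u$.
By the product rule, $u_{\tau} = e^{2\tau}(w_{\tau} + 2w)$, $u_{xx} = e^{2\tau}w_{xx}$.
Substituting into the PDE and dividing by $e^{2\tau}$: $w_{\tau} + 2w = w_{xx} + 2w$.
The lower-order terms cancel, leaving the standard heat equation $w_{\tau} = w_{xx}$.
Initial data for $w$: $w(x,0) = u(x,0) = -3 \sin(3 x) + 3 \sin(4 x) + 2 \sin(5 x)$. The boundary conditions carry over: $w(0,\tau) = w(\pi,\tau) = 0$.
Solve for $w$:
  Using separation of variables $w = X(x)T(\tau)$:
  Eigenfunctions: $\sin(nx)$, $n = 1, 2, 3, \ldots$
  General solution: $w(x, \tau) = \sum c_n \sin(nx) e^{-n^2 \tau}$
  Matching $w(x,0) = -3 \sin(3 x) + 3 \sin(4 x) + 2 \sin(5 x)$ term by term: $c_3=-3, c_4=3, c_5=2$.
Hence $w(x,\tau) = -3 e^{-9 \tau} \sin(3 x) + 3 e^{-16 \tau} \sin(4 x) + 2 e^{-25 \tau} \sin(5 x)$.
Transform back: $u(x,\tau) = e^{2\tau}w(x,\tau)$.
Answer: $u(x, \tau) = -3 e^{-7 \tau} \sin(3 x) + 3 e^{-14 \tau} \sin(4 x) + 2 e^{-23 \tau} \sin(5 x)$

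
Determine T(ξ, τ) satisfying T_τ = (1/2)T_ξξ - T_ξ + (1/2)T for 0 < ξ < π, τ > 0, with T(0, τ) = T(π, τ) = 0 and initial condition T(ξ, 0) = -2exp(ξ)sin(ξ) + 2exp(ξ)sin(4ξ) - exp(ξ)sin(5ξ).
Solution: Substitute T = exp(ξ)u.
Then T_ξ = exp(ξ)(u_ξ + u), T_ξξ = exp(ξ)(u_ξξ + 2u_ξ + u), T_τ = exp(ξ)u_τ; substituting and dividing by exp(ξ), the lower-order terms cancel: u_τ = (1/2)u_ξξ (standard heat equation).
Data for u: u(ξ,0) = exp(-ξ)T(ξ,0) = -2sin(ξ) + 2sin(4ξ) - sin(5ξ). The boundary conditions carry over: u(0,τ) = u(π,τ) = 0.
Separating variables: u = Σ c_n exp(-n²τ/2) sin(nξ). From u(ξ,0) = -2sin(ξ) + 2sin(4ξ) - sin(5ξ): c_1=-2, c_4=2, c_5=-1.
So u(ξ,τ) = 2exp(-8τ)sin(4ξ) - 2exp(-τ/2)sin(ξ) - exp(-25τ/2)sin(5ξ), and T(ξ,τ) = exp(ξ)u(ξ,τ).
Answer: T(ξ, τ) = 2exp(ξ)exp(-8τ)sin(4ξ) - 2exp(ξ)exp(-τ/2)sin(ξ) - exp(ξ)exp(-25τ/2)sin(5ξ)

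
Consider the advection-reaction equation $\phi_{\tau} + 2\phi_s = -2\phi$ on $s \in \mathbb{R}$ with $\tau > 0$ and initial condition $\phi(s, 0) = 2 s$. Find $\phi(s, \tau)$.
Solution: Substitute $\phi = e^{-2\tau}u$, i.e. $u = e^{2\tau}\phi$.
By the product rule, $\phi_{\tau} = e^{-2\tau}(u_{\tau} - 2u)$, $\phi_s = e^{-2\tau}u_s$.
Substituting into the PDE and dividing by $e^{-2\tau}$: $u_{\tau} - 2u + 2u_s = -2u$.
The lower-order terms cancel, leaving the standard advection equation $u_{\tau} + 2u_s = 0$.
Initial data for $u$: $u(s,0) = \phi(s,0) = 2 s$.
Solve for $u$:
  By method of characteristics (waves move right with speed 2):
  Along characteristics $s - 2\tau =$ const, $u$ is constant, so $u(s,\tau) = f(s - 2\tau)$ with $f = u( \cdot , 0)$.
Hence $u(s,\tau) = 2 s - 4 \tau$.
Transform back: $\phi(s,\tau) = e^{-2\tau}u(s,\tau)$.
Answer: $\phi(s, \tau) = -4 \tau e^{-2 \tau} + 2 s e^{-2 \tau}$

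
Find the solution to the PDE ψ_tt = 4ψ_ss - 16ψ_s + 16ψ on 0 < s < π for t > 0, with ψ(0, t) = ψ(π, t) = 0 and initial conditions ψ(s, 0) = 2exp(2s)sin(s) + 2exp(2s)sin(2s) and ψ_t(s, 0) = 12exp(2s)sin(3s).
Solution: Substitute ψ = exp(2s)u.
Then ψ_s = exp(2s)(u_s + 2u), ψ_ss = exp(2s)(u_ss + 4u_s + 4u), ψ_tt = exp(2s)u_tt; substituting and dividing by exp(2s), the lower-order terms cancel: u_tt = 4u_ss (standard wave equation).
Data for u: u(s,0) = exp(-2s)ψ(s,0) = 2sin(s) + 2sin(2s); u_t(s,0) = exp(-2s)ψ_t(s,0) = 12sin(3s). The boundary conditions carry over: u(0,t) = u(π,t) = 0.
Separating variables: u = Σ [A_n cos(ω_n t) + B_n sin(ω_n t)] sin(ns), ω_n = 2n. From ICs (B_n = velocity coefficient / ω_n): A_1=2, A_2=2, B_3=2.
So u(s,t) = 2sin(s)cos(2t) + 2sin(2s)cos(4t) + 2sin(3s)sin(6t), and ψ(s,t) = exp(2s)u(s,t).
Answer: ψ(s, t) = 2exp(2s)sin(s)cos(2t) + 2exp(2s)sin(2s)cos(4t) + 2exp(2s)sin(3s)sin(6t)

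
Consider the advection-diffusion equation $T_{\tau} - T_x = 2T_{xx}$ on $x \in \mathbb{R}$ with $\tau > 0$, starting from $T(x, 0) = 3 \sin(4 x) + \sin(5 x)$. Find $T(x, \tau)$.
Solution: Change to a moving frame: let $\eta = x + \tau$, $\sigma = \tau$ and write $T(x,\tau) = u(\eta,\sigma)$.
By the chain rule $T_{\tau} = u_{\sigma} + u_{\eta}$, $T_x = u_{\eta}$, $T_{xx} = u_{\eta\eta}$.
Then $T_{\tau} - T_x = u_{\sigma}$: the advection term cancels and the PDE becomes the heat equation $u_{\sigma} = 2u_{\eta\eta}$ on $\eta \in \mathbb{R}$.
Initial data: $u(\eta,0) = T(\eta,0) = 3 \sin(4 \eta) + \sin(5 \eta)$.
On $\eta \in \mathbb{R}$ each mode satisfies $(\sin(n\eta))'' = -n^2 \sin(n\eta)$, so $e^{-2n^2\sigma} \sin(n\eta)$ solves the heat equation; by superposition $u(\eta,\sigma) = \sum c_n e^{-2n^2\sigma} \sin(n\eta)$.
Reading off the coefficients: $c_4=3, c_5=1$, so $u(\eta,\sigma) = 3 e^{-32 \sigma} \sin(4 \eta) + e^{-50 \sigma} \sin(5 \eta)$.
Substituting back $\eta = x + \tau$, $\sigma = \tau$: $T(x,\tau) = u(x + \tau, \tau)$.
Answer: $T(x, \tau) = 3 e^{-32 \tau} \sin(4 \tau + 4 x) + e^{-50 \tau} \sin(5 \tau + 5 x)$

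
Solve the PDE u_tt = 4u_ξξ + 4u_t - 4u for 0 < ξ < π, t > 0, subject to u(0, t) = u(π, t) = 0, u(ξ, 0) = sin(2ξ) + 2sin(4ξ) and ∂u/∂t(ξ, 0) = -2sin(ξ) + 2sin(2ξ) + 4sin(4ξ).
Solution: Substitute u = exp(2t)w.
Then u_t = exp(2t)(w_t + 2w), u_tt = exp(2t)(w_tt + 4w_t + 4w), u_ξξ = exp(2t)w_ξξ; substituting and dividing by exp(2t), the lower-order terms cancel: w_tt = 4w_ξξ (standard wave equation).
Data for w: w(ξ,0) = u(ξ,0) = sin(2ξ) + 2sin(4ξ); w_t(ξ,0) = u_t(ξ,0) - 2u(ξ,0) = -2sin(ξ). The boundary conditions carry over: w(0,t) = w(π,t) = 0.
Separating variables: w = Σ [A_n cos(ω_n t) + B_n sin(ω_n t)] sin(nξ), ω_n = 2n. From ICs (B_n = velocity coefficient / ω_n): A_2=1, A_4=2, B_1=-1.
So w(ξ,t) = -sin(2t)sin(ξ) + sin(2ξ)cos(4t) + 2sin(4ξ)cos(8t), and u(ξ,t) = exp(2t)w(ξ,t).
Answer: u(ξ, t) = -exp(2t)sin(2t)sin(ξ) + exp(2t)sin(2ξ)cos(4t) + 2exp(2t)sin(4ξ)cos(8t)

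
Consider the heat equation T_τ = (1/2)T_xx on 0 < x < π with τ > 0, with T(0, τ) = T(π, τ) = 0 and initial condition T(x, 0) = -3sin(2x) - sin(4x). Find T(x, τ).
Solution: Separating variables: T = Σ c_n exp(-n²τ/2) sin(nx). From T(x,0) = -3sin(2x) - sin(4x): c_2=-3, c_4=-1.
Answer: T(x, τ) = -3exp(-2τ)sin(2x) - exp(-8τ)sin(4x)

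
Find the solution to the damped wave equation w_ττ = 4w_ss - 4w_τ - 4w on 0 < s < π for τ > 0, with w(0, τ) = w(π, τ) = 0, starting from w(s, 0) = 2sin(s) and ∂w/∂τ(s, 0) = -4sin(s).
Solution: Substitute w = exp(-2τ)u.
Then w_τ = exp(-2τ)(u_τ - 2u), w_ττ = exp(-2τ)(u_ττ - 4u_τ + 4u), w_ss = exp(-2τ)u_ss; substituting and dividing by exp(-2τ), the lower-order terms cancel: u_ττ = 4u_ss (standard wave equation).
Data for u: u(s,0) = w(s,0) = 2sin(s); u_τ(s,0) = w_τ(s,0) + 2w(s,0) = 0. The boundary conditions carry over: u(0,τ) = u(π,τ) = 0.
Separating variables: u = Σ [A_n cos(ω_n τ) + B_n sin(ω_n τ)] sin(ns), ω_n = 2n. From ICs: A_1=2.
So u(s,τ) = 2sin(s)cos(2τ), and w(s,τ) = exp(-2τ)u(s,τ).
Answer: w(s, τ) = 2exp(-2τ)sin(s)cos(2τ)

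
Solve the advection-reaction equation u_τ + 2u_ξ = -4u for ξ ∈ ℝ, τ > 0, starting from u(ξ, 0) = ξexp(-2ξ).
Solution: Substitute u = exp(-2ξ)w.
Then u_ξ = exp(-2ξ)(w_ξ - 2w), u_τ = exp(-2ξ)w_τ; substituting and dividing by exp(-2ξ), the lower-order terms cancel: w_τ + 2w_ξ = 0 (standard advection equation).
Data for w: w(ξ,0) = exp(2ξ)u(ξ,0) = ξ.
By characteristics (dξ/dτ = 2), w(ξ,τ) = f(ξ - 2τ) with f = w(·, 0).
So w(ξ,τ) = ξ - 2τ, and u(ξ,τ) = exp(-2ξ)w(ξ,τ).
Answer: u(ξ, τ) = ξexp(-2ξ) - 2τexp(-2ξ)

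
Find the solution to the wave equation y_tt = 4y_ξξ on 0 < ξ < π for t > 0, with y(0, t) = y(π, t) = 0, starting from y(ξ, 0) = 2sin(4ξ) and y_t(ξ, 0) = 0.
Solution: Using separation of variables y = X(ξ)T(t):
Eigenfunctions: sin(nξ), n = 1, 2, 3, ...
General solution: y(ξ, t) = Σ [A_n cos(2n t) + B_n sin(2n t)] sin(nξ)
From y(ξ,0) = 2sin(4ξ): A_4=2. From y_t(ξ,0) = 0: all B_n = 0.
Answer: y(ξ, t) = 2sin(4ξ)cos(8t)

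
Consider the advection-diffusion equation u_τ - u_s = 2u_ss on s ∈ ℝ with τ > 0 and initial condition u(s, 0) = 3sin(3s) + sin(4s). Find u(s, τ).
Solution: Moving frame: η = s + τ, σ = τ, u = w(η,σ), so u_τ = w_σ + w_η and u_ss = w_ηη.
Hence u_τ - u_s = w_σ and the PDE becomes the heat equation w_σ = 2w_ηη on η ∈ ℝ.
Initial data: w(η,0) = u(η,0) = 3sin(3η) + sin(4η). Each mode sin(nη) decays as exp(-2n²σ) on ℝ, so w(η,σ) = Σ c_n exp(-2n²σ) sin(nη) with c_3=3, c_4=1: w(η,σ) = 3exp(-18σ)sin(3η) + exp(-32σ)sin(4η).
Substituting back: u(s,τ) = w(s + τ, τ).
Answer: u(s, τ) = 3exp(-18τ)sin(3s + 3τ) + exp(-32τ)sin(4s + 4τ)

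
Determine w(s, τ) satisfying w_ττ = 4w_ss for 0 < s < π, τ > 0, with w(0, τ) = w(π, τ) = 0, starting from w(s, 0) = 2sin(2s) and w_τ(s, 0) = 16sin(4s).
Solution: Separating variables: w = Σ [A_n cos(ω_n τ) + B_n sin(ω_n τ)] sin(ns), ω_n = 2n. From ICs (B_n = velocity coefficient / ω_n): A_2=2, B_4=2.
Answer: w(s, τ) = 2sin(2s)cos(4τ) + 2sin(4s)sin(8τ)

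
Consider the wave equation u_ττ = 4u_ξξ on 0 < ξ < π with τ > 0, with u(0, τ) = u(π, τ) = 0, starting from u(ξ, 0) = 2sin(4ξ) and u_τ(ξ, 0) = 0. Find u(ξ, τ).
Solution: Separating variables: u = Σ [A_n cos(ω_n τ) + B_n sin(ω_n τ)] sin(nξ), ω_n = 2n. From ICs: A_4=2.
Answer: u(ξ, τ) = 2sin(4ξ)cos(8τ)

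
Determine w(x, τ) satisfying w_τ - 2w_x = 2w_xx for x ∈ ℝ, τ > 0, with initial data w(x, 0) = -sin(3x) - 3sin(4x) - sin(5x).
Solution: Moving frame: η = x + 2τ, σ = τ, w = u(η,σ), so w_τ = u_σ + 2u_η and w_xx = u_ηη.
Hence w_τ - 2w_x = u_σ and the PDE becomes the heat equation u_σ = 2u_ηη on η ∈ ℝ.
Initial data: u(η,0) = w(η,0) = -sin(3η) - 3sin(4η) - sin(5η). Each mode sin(nη) decays as exp(-2n²σ) on ℝ, so u(η,σ) = Σ c_n exp(-2n²σ) sin(nη) with c_3=-1, c_4=-3, c_5=-1: u(η,σ) = -exp(-18σ)sin(3η) - 3exp(-32σ)sin(4η) - exp(-50σ)sin(5η).
Substituting back: w(x,τ) = u(x + 2τ, τ).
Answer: w(x, τ) = -exp(-18τ)sin(3x + 6τ) - 3exp(-32τ)sin(4x + 8τ) - exp(-50τ)sin(5x + 10τ)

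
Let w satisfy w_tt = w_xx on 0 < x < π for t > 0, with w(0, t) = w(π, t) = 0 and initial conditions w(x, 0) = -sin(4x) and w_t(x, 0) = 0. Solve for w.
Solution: Using separation of variables w = X(x)T(t):
Eigenfunctions: sin(nx), n = 1, 2, 3, ...
General solution: w(x, t) = Σ [A_n cos(n t) + B_n sin(n t)] sin(nx)
From w(x,0) = -sin(4x): A_4=-1. From w_t(x,0) = 0: all B_n = 0.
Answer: w(x, t) = -sin(4x)cos(4t)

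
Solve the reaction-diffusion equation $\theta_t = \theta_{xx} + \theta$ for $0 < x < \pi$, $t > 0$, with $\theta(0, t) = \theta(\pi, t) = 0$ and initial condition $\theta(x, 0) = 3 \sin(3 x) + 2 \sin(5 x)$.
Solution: Substitute $\theta = e^{t}u$, i.e. $u = e^{-t}\theta$.
By the product rule, $\theta_t = e^{t}(u_t + u)$, $\theta_{xx} = e^{t}u_{xx}$.
Substituting into the PDE and dividing by $e^{t}$: $u_t + u = u_{xx} + u$.
The lower-order terms cancel, leaving the standard heat equation $u_t = u_{xx}$.
Initial data for $u$: $u(x,0) = \theta(x,0) = 3 \sin(3 x) + 2 \sin(5 x)$. The boundary conditions carry over: $u(0,t) = u(\pi,t) = 0$.
Solve for $u$:
  Using separation of variables $u = X(x)G(t)$:
  Eigenfunctions: $\sin(nx)$, $n = 1, 2, 3, \ldots$
  General solution: $u(x, t) = \sum c_n \sin(nx) e^{-n^2 t}$
  Matching $u(x,0) = 3 \sin(3 x) + 2 \sin(5 x)$ term by term: $c_3=3, c_5=2$.
Hence $u(x,t) = 3 e^{-9 t} \sin(3 x) + 2 e^{-25 t} \sin(5 x)$.
Transform back: $\theta(x,t) = e^{t}u(x,t)$.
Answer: $\theta(x, t) = 3 e^{-8 t} \sin(3 x) + 2 e^{-24 t} \sin(5 x)$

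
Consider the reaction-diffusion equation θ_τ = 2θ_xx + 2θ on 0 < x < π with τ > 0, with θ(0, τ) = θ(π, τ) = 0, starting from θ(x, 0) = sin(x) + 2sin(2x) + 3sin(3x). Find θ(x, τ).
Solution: Substitute θ = exp(2τ)u, i.e. u = exp(-2τ)θ.
By the product rule, θ_τ = exp(2τ)(u_τ + 2u), θ_xx = exp(2τ)u_xx.
Substituting into the PDE and dividing by exp(2τ): u_τ + 2u = 2u_xx + 2u.
The lower-order terms cancel, leaving the standard heat equation u_τ = 2u_xx.
Initial data for u: u(x,0) = θ(x,0) = sin(x) + 2sin(2x) + 3sin(3x). The boundary conditions carry over: u(0,τ) = u(π,τ) = 0.
Solve for u:
  Using separation of variables u = X(x)G(τ):
  Eigenfunctions: sin(nx), n = 1, 2, 3, ...
  General solution: u(x, τ) = Σ c_n sin(nx) exp(-2n² τ)
  Matching u(x,0) = sin(x) + 2sin(2x) + 3sin(3x) term by term: c_1=1, c_2=2, c_3=3.
Hence u(x,τ) = exp(-2τ)sin(x) + 2exp(-8τ)sin(2x) + 3exp(-18τ)sin(3x).
Transform back: θ(x,τ) = exp(2τ)u(x,τ).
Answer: θ(x, τ) = sin(x) + 2exp(-6τ)sin(2x) + 3exp(-16τ)sin(3x)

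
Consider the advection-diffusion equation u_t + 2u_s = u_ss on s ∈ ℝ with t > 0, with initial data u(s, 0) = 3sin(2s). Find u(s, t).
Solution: Moving frame: η = s - 2t, σ = t, u = w(η,σ), so u_t = w_σ - 2w_η and u_ss = w_ηη.
Hence u_t + 2u_s = w_σ and the PDE becomes the heat equation w_σ = w_ηη on η ∈ ℝ.
Initial data: w(η,0) = u(η,0) = 3sin(2η). Each mode sin(nη) decays as exp(-n²σ) on ℝ, so w(η,σ) = Σ c_n exp(-n²σ) sin(nη) with c_2=3: w(η,σ) = 3exp(-4σ)sin(2η).
Substituting back: u(s,t) = w(s - 2t, t).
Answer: u(s, t) = 3exp(-4t)sin(2s - 4t)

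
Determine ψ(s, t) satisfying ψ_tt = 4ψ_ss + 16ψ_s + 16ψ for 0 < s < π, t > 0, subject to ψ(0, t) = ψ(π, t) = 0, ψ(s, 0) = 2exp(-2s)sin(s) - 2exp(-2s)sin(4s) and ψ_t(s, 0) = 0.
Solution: Substitute ψ = exp(-2s)u, i.e. u = exp(2s)ψ.
By the product rule, ψ_s = exp(-2s)(u_s - 2u), ψ_ss = exp(-2s)(u_ss - 4u_s + 4u), ψ_tt = exp(-2s)u_tt.
Substituting into the PDE and dividing by exp(-2s): u_tt = 4(u_ss - 4u_s + 4u) + 16(u_s - 2u) + 16u.
The lower-order terms cancel, leaving the standard wave equation u_tt = 4u_ss.
Initial data for u: u(s,0) = exp(2s)ψ(s,0) = 2sin(s) - 2sin(4s); u_t(s,0) = exp(2s)ψ_t(s,0) = 0. The boundary conditions carry over: u(0,t) = u(π,t) = 0.
Solve for u:
  Using separation of variables u = X(s)T(t):
  Eigenfunctions: sin(ns), n = 1, 2, 3, ...
  General solution: u(s, t) = Σ [A_n cos(2n t) + B_n sin(2n t)] sin(ns)
  From u(s,0) = 2sin(s) - 2sin(4s): A_1=2, A_4=-2. From u_t(s,0) = 0: all B_n = 0.
Hence u(s,t) = 2sin(s)cos(2t) - 2sin(4s)cos(8t).
Transform back: ψ(s,t) = exp(-2s)u(s,t).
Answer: ψ(s, t) = 2exp(-2s)sin(s)cos(2t) - 2exp(-2s)sin(4s)cos(8t)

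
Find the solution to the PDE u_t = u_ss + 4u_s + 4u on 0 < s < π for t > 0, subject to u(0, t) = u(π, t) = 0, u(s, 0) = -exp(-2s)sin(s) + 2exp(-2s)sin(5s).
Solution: Substitute u = exp(-2s)w, i.e. w = exp(2s)u.
By the product rule, u_s = exp(-2s)(w_s - 2w), u_ss = exp(-2s)(w_ss - 4w_s + 4w), u_t = exp(-2s)w_t.
Substituting into the PDE and dividing by exp(-2s): w_t = (w_ss - 4w_s + 4w) + 4(w_s - 2w) + 4w.
The lower-order terms cancel, leaving the standard heat equation w_t = w_ss.
Initial data for w: w(s,0) = exp(2s)u(s,0) = -sin(s) + 2sin(5s). The boundary conditions carry over: w(0,t) = w(π,t) = 0.
Solve for w:
  Using separation of variables w = X(s)T(t):
  Eigenfunctions: sin(ns), n = 1, 2, 3, ...
  General solution: w(s, t) = Σ c_n sin(ns) exp(-n² t)
  Matching w(s,0) = -sin(s) + 2sin(5s) term by term: c_1=-1, c_5=2.
Hence w(s,t) = -exp(-t)sin(s) + 2exp(-25t)sin(5s).
Transform back: u(s,t) = exp(-2s)w(s,t).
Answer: u(s, t) = -exp(-2s)exp(-t)sin(s) + 2exp(-2s)exp(-25t)sin(5s)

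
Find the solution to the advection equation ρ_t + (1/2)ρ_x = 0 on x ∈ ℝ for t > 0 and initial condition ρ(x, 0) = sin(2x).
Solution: By method of characteristics (waves move right with speed 1/2):
Along characteristics x - (1/2)t = const, ρ is constant, so ρ(x,t) = f(x - (1/2)t) with f = ρ(·, 0).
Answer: ρ(x, t) = -sin(t - 2x)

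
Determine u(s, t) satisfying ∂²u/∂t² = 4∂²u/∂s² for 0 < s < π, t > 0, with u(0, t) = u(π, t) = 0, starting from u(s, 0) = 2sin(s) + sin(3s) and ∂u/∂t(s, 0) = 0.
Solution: Separating variables: u = Σ [A_n cos(ω_n t) + B_n sin(ω_n t)] sin(ns), ω_n = 2n. From ICs: A_1=2, A_3=1.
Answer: u(s, t) = 2sin(s)cos(2t) + sin(3s)cos(6t)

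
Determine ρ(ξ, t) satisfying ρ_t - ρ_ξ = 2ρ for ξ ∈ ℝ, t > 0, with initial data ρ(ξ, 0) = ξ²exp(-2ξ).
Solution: Substitute ρ = exp(-2ξ)u.
Then ρ_ξ = exp(-2ξ)(u_ξ - 2u), ρ_t = exp(-2ξ)u_t; substituting and dividing by exp(-2ξ), the lower-order terms cancel: u_t - u_ξ = 0 (standard advection equation).
Data for u: u(ξ,0) = exp(2ξ)ρ(ξ,0) = ξ².
By characteristics (dξ/dt = -1), u(ξ,t) = f(ξ + t) with f = u(·, 0).
So u(ξ,t) = t² + 2tξ + ξ², and ρ(ξ,t) = exp(-2ξ)u(ξ,t).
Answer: ρ(ξ, t) = t²exp(-2ξ) + 2tξexp(-2ξ) + ξ²exp(-2ξ)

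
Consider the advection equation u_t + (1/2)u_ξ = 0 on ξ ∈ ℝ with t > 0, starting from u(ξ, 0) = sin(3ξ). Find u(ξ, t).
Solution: By method of characteristics (waves move right with speed 1/2):
Along characteristics ξ - (1/2)t = const, u is constant, so u(ξ,t) = f(ξ - (1/2)t) with f = u(·, 0).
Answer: u(ξ, t) = -sin(3t/2 - 3ξ)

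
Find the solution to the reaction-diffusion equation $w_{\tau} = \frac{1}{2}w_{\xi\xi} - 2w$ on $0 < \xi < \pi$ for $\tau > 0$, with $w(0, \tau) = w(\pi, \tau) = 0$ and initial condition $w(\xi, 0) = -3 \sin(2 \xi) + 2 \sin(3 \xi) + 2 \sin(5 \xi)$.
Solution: Substitute $w = e^{-2\tau}u$.
Then $w_{\tau} = e^{-2\tau}(u_{\tau} - 2u)$, $w_{\xi\xi} = e^{-2\tau}u_{\xi\xi}$; substituting and dividing by $e^{-2\tau}$, the lower-order terms cancel: $u_{\tau} = \frac{1}{2}u_{\xi\xi}$ (standard heat equation).
Data for $u$: $u(\xi,0) = w(\xi,0) = -3 \sin(2 \xi) + 2 \sin(3 \xi) + 2 \sin(5 \xi)$. The boundary conditions carry over: $u(0,\tau) = u(\pi,\tau) = 0$.
Separating variables: $u = \sum c_n e^{-n^2\tau/2} \sin(n\xi)$. From $u(\xi,0) = -3 \sin(2 \xi) + 2 \sin(3 \xi) + 2 \sin(5 \xi)$: $c_2=-3, c_3=2, c_5=2$.
So $u(\xi,\tau) = -3 e^{-2 \tau} \sin(2 \xi) + 2 e^{-9 \tau/2} \sin(3 \xi) + 2 e^{-25 \tau/2} \sin(5 \xi)$, and $w(\xi,\tau) = e^{-2\tau}u(\xi,\tau)$.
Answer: $w(\xi, \tau) = -3 e^{-4 \tau} \sin(2 \xi) + 2 e^{-13 \tau/2} \sin(3 \xi) + 2 e^{-29 \tau/2} \sin(5 \xi)$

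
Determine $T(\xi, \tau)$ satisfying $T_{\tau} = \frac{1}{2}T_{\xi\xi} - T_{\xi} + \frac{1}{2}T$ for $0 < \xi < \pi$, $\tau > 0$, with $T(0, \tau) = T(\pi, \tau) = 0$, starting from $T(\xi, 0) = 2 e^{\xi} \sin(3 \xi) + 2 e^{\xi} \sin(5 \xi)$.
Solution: Substitute $T = e^{\xi}u$, i.e. $u = e^{-\xi}T$.
By the product rule, $T_{\xi} = e^{\xi}(u_{\xi} + u)$, $T_{\xi\xi} = e^{\xi}(u_{\xi\xi} + 2u_{\xi} + u)$, $T_{\tau} = e^{\xi}u_{\tau}$.
Substituting into the PDE and dividing by $e^{\xi}$: $u_{\tau} = \frac{1}{2}(u_{\xi\xi} + 2u_{\xi} + u) - (u_{\xi} + u) + \frac{1}{2}u$.
The lower-order terms cancel, leaving the standard heat equation $u_{\tau} = \frac{1}{2}u_{\xi\xi}$.
Initial data for $u$: $u(\xi,0) = e^{-\xi}T(\xi,0) = 2 \sin(3 \xi) + 2 \sin(5 \xi)$. The boundary conditions carry over: $u(0,\tau) = u(\pi,\tau) = 0$.
Solve for $u$:
  Using separation of variables $u = X(\xi)G(\tau)$:
  Eigenfunctions: $\sin(n\xi)$, $n = 1, 2, 3, \ldots$
  General solution: $u(\xi, \tau) = \sum c_n \sin(n\xi) e^{-n^2 \tau/2}$
  Matching $u(\xi,0) = 2 \sin(3 \xi) + 2 \sin(5 \xi)$ term by term: $c_3=2, c_5=2$.
Hence $u(\xi,\tau) = 2 e^{-9 \tau/2} \sin(3 \xi) + 2 e^{-25 \tau/2} \sin(5 \xi)$.
Transform back: $T(\xi,\tau) = e^{\xi}u(\xi,\tau)$.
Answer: $T(\xi, \tau) = 2 e^{-9 \tau/2} e^{\xi} \sin(3 \xi) + 2 e^{-25 \tau/2} e^{\xi} \sin(5 \xi)$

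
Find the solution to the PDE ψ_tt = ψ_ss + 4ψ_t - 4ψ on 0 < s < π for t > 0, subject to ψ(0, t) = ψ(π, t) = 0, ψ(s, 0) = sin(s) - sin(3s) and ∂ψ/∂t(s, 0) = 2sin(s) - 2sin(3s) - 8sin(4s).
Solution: Substitute ψ = exp(2t)u.
Then ψ_t = exp(2t)(u_t + 2u), ψ_tt = exp(2t)(u_tt + 4u_t + 4u), ψ_ss = exp(2t)u_ss; substituting and dividing by exp(2t), the lower-order terms cancel: u_tt = u_ss (standard wave equation).
Data for u: u(s,0) = ψ(s,0) = sin(s) - sin(3s); u_t(s,0) = ψ_t(s,0) - 2ψ(s,0) = -8sin(4s). The boundary conditions carry over: u(0,t) = u(π,t) = 0.
Separating variables: u = Σ [A_n cos(ω_n t) + B_n sin(ω_n t)] sin(ns), ω_n = n. From ICs (B_n = velocity coefficient / ω_n): A_1=1, A_3=-1, B_4=-2.
So u(s,t) = sin(s)cos(t) - sin(3s)cos(3t) - 2sin(4s)sin(4t), and ψ(s,t) = exp(2t)u(s,t).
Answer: ψ(s, t) = exp(2t)sin(s)cos(t) - exp(2t)sin(3s)cos(3t) - 2exp(2t)sin(4s)sin(4t)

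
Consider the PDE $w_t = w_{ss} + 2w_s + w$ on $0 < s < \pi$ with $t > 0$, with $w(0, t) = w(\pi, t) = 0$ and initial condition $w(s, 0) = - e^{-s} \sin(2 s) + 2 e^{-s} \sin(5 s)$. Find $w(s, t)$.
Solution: Substitute $w = e^{-s}u$.
Then $w_s = e^{-s}(u_s - u)$, $w_{ss} = e^{-s}(u_{ss} - 2u_s + u)$, $w_t = e^{-s}u_t$; substituting and dividing by $e^{-s}$, the lower-order terms cancel: $u_t = u_{ss}$ (standard heat equation).
Data for $u$: $u(s,0) = e^{s}w(s,0) = - \sin(2 s) + 2 \sin(5 s)$. The boundary conditions carry over: $u(0,t) = u(\pi,t) = 0$.
Separating variables: $u = \sum c_n e^{-n^2t} \sin(ns)$. From $u(s,0) = - \sin(2 s) + 2 \sin(5 s)$: $c_2=-1, c_5=2$.
So $u(s,t) = - e^{-4 t} \sin(2 s) + 2 e^{-25 t} \sin(5 s)$, and $w(s,t) = e^{-s}u(s,t)$.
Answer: $w(s, t) = - e^{-s} e^{-4 t} \sin(2 s) + 2 e^{-s} e^{-25 t} \sin(5 s)$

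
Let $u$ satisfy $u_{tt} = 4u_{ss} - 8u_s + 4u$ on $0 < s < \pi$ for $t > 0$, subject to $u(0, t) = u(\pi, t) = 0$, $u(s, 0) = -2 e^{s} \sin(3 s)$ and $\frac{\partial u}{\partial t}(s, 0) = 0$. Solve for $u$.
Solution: Substitute $u = e^{s}w$, i.e. $w = e^{-s}u$.
By the product rule, $u_s = e^{s}(w_s + w)$, $u_{ss} = e^{s}(w_{ss} + 2w_s + w)$, $u_{tt} = e^{s}w_{tt}$.
Substituting into the PDE and dividing by $e^{s}$: $w_{tt} = 4(w_{ss} + 2w_s + w) - 8(w_s + w) + 4w$.
The lower-order terms cancel, leaving the standard wave equation $w_{tt} = 4w_{ss}$.
Initial data for $w$: $w(s,0) = e^{-s}u(s,0) = -2 \sin(3 s)$; $w_t(s,0) = e^{-s}u_t(s,0) = 0$. The boundary conditions carry over: $w(0,t) = w(\pi,t) = 0$.
Solve for $w$:
  Using separation of variables $w = X(s)T(t)$:
  Eigenfunctions: $\sin(ns)$, $n = 1, 2, 3, \ldots$
  General solution: $w(s, t) = \sum [A_n \cos(2n t) + B_n \sin(2n t)] \sin(ns)$
  From $w(s,0) = -2 \sin(3 s)$: $A_3=-2$. From $w_t(s,0) = 0$: all $B_n = 0$.
Hence $w(s,t) = -2 \sin(3 s) \cos(6 t)$.
Transform back: $u(s,t) = e^{s}w(s,t)$.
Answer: $u(s, t) = -2 e^{s} \sin(3 s) \cos(6 t)$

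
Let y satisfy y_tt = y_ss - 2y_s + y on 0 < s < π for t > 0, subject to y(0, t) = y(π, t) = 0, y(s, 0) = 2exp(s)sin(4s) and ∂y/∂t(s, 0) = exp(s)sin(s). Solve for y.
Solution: Substitute y = exp(s)u, i.e. u = exp(-s)y.
By the product rule, y_s = exp(s)(u_s + u), y_ss = exp(s)(u_ss + 2u_s + u), y_tt = exp(s)u_tt.
Substituting into the PDE and dividing by exp(s): u_tt = (u_ss + 2u_s + u) - 2(u_s + u) + u.
The lower-order terms cancel, leaving the standard wave equation u_tt = u_ss.
Initial data for u: u(s,0) = exp(-s)y(s,0) = 2sin(4s); u_t(s,0) = exp(-s)y_t(s,0) = sin(s). The boundary conditions carry over: u(0,t) = u(π,t) = 0.
Solve for u:
  Using separation of variables u = X(s)T(t):
  Eigenfunctions: sin(ns), n = 1, 2, 3, ...
  General solution: u(s, t) = Σ [A_n cos(n t) + B_n sin(n t)] sin(ns)
  From u(s,0) = 2sin(4s): A_4=2. From u_t(s,0) = sin(s), using u_t(s,0) = Σ ω_n B_n sin(ns) with ω_n = n: B_1 = 1/1 = 1.
Hence u(s,t) = sin(s)sin(t) + 2sin(4s)cos(4t).
Transform back: y(s,t) = exp(s)u(s,t).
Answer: y(s, t) = exp(s)sin(s)sin(t) + 2exp(s)sin(4s)cos(4t)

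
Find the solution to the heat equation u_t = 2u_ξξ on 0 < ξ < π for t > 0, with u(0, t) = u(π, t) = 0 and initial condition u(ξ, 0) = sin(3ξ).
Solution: Using separation of variables u = X(ξ)T(t):
Eigenfunctions: sin(nξ), n = 1, 2, 3, ...
General solution: u(ξ, t) = Σ c_n sin(nξ) exp(-2n² t)
Matching u(ξ,0) = sin(3ξ) term by term: c_3=1.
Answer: u(ξ, t) = exp(-18t)sin(3ξ)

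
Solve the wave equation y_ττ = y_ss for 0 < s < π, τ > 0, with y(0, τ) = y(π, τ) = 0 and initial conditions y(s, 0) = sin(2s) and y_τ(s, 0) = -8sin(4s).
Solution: Using separation of variables y = X(s)T(τ):
Eigenfunctions: sin(ns), n = 1, 2, 3, ...
General solution: y(s, τ) = Σ [A_n cos(n τ) + B_n sin(n τ)] sin(ns)
From y(s,0) = sin(2s): A_2=1. From y_τ(s,0) = -8sin(4s), using y_τ(s,0) = Σ ω_n B_n sin(ns) with ω_n = n: B_4 = (-8)/4 = -2.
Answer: y(s, τ) = sin(2s)cos(2τ) - 2sin(4s)sin(4τ)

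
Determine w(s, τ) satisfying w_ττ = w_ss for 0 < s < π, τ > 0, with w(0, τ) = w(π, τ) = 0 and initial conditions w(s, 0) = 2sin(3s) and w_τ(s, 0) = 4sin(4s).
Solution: Separating variables: w = Σ [A_n cos(ω_n τ) + B_n sin(ω_n τ)] sin(ns), ω_n = n. From ICs (B_n = velocity coefficient / ω_n): A_3=2, B_4=1.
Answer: w(s, τ) = 2sin(3s)cos(3τ) + sin(4s)sin(4τ)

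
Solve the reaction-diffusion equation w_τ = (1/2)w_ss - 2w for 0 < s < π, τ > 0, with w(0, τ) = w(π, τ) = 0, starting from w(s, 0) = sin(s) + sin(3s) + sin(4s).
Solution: Substitute w = exp(-2τ)u, i.e. u = exp(2τ)w.
By the product rule, w_τ = exp(-2τ)(u_τ - 2u), w_ss = exp(-2τ)u_ss.
Substituting into the PDE and dividing by exp(-2τ): u_τ - 2u = (1/2)u_ss - 2u.
The lower-order terms cancel, leaving the standard heat equation u_τ = (1/2)u_ss.
Initial data for u: u(s,0) = w(s,0) = sin(s) + sin(3s) + sin(4s). The boundary conditions carry over: u(0,τ) = u(π,τ) = 0.
Solve for u:
  Using separation of variables u = X(s)T(τ):
  Eigenfunctions: sin(ns), n = 1, 2, 3, ...
  General solution: u(s, τ) = Σ c_n sin(ns) exp(-n² τ/2)
  Matching u(s,0) = sin(s) + sin(3s) + sin(4s) term by term: c_1=1, c_3=1, c_4=1.
Hence u(s,τ) = exp(-8τ)sin(4s) + exp(-τ/2)sin(s) + exp(-9τ/2)sin(3s).
Transform back: w(s,τ) = exp(-2τ)u(s,τ).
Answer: w(s, τ) = exp(-10τ)sin(4s) + exp(-5τ/2)sin(s) + exp(-13τ/2)sin(3s)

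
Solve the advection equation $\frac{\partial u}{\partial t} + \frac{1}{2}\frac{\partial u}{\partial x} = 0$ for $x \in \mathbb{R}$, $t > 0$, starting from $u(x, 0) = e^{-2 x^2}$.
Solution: By method of characteristics (waves move right with speed 1/2):
Along characteristics $x - \frac{1}{2}t =$ const, $u$ is constant, so $u(x,t) = f(x - \frac{1}{2}t)$ with $f = u( \cdot , 0)$.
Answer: $u(x, t) = e^{-2 (-t/2 + x)^2}$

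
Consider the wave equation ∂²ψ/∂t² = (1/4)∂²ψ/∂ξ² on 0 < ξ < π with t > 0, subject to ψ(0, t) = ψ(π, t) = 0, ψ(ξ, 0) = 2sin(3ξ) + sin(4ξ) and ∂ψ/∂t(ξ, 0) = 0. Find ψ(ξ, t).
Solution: Using separation of variables ψ = X(ξ)T(t):
Eigenfunctions: sin(nξ), n = 1, 2, 3, ...
General solution: ψ(ξ, t) = Σ [A_n cos(n t/2) + B_n sin(n t/2)] sin(nξ)
From ψ(ξ,0) = 2sin(3ξ) + sin(4ξ): A_3=2, A_4=1. From ψ_t(ξ,0) = 0: all B_n = 0.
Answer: ψ(ξ, t) = 2sin(3ξ)cos(3t/2) + sin(4ξ)cos(2t)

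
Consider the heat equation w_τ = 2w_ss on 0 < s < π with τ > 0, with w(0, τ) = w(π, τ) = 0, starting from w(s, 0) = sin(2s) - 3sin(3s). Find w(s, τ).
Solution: Using separation of variables w = X(s)T(τ):
Eigenfunctions: sin(ns), n = 1, 2, 3, ...
General solution: w(s, τ) = Σ c_n sin(ns) exp(-2n² τ)
Matching w(s,0) = sin(2s) - 3sin(3s) term by term: c_2=1, c_3=-3.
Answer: w(s, τ) = exp(-8τ)sin(2s) - 3exp(-18τ)sin(3s)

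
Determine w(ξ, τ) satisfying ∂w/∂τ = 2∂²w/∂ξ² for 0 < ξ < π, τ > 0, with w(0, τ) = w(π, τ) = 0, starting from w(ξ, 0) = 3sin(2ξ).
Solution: Using separation of variables w = X(ξ)T(τ):
Eigenfunctions: sin(nξ), n = 1, 2, 3, ...
General solution: w(ξ, τ) = Σ c_n sin(nξ) exp(-2n² τ)
Matching w(ξ,0) = 3sin(2ξ) term by term: c_2=3.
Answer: w(ξ, τ) = 3exp(-8τ)sin(2ξ)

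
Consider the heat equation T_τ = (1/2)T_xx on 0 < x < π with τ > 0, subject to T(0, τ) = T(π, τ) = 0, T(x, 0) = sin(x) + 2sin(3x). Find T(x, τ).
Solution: Using separation of variables T = X(x)G(τ):
Eigenfunctions: sin(nx), n = 1, 2, 3, ...
General solution: T(x, τ) = Σ c_n sin(nx) exp(-n² τ/2)
Matching T(x,0) = sin(x) + 2sin(3x) term by term: c_1=1, c_3=2.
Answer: T(x, τ) = exp(-τ/2)sin(x) + 2exp(-9τ/2)sin(3x)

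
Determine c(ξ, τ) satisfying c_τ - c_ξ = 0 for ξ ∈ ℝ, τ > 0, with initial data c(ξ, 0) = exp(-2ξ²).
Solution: By method of characteristics (waves move left with speed 1):
Along characteristics ξ + τ = const, c is constant, so c(ξ,τ) = f(ξ + τ) with f = c(·, 0).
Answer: c(ξ, τ) = exp(-2(ξ + τ)²)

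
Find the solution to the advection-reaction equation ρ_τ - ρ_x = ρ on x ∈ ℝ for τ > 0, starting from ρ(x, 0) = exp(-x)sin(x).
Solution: Substitute ρ = exp(-x)u, i.e. u = exp(x)ρ.
By the product rule, ρ_x = exp(-x)(u_x - u), ρ_τ = exp(-x)u_τ.
Substituting into the PDE and dividing by exp(-x): u_τ - (u_x - u) = u.
The lower-order terms cancel, leaving the standard advection equation u_τ - u_x = 0.
Initial data for u: u(x,0) = exp(x)ρ(x,0) = sin(x).
Solve for u:
  By method of characteristics (waves move left with speed 1):
  Along characteristics x + τ = const, u is constant, so u(x,τ) = f(x + τ) with f = u(·, 0).
Hence u(x,τ) = sin(x + τ).
Transform back: ρ(x,τ) = exp(-x)u(x,τ).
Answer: ρ(x, τ) = exp(-x)sin(x + τ)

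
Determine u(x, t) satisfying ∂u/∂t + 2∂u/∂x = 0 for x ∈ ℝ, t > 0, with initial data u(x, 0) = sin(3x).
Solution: By method of characteristics (waves move right with speed 2):
Along characteristics x - 2t = const, u is constant, so u(x,t) = f(x - 2t) with f = u(·, 0).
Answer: u(x, t) = -sin(6t - 3x)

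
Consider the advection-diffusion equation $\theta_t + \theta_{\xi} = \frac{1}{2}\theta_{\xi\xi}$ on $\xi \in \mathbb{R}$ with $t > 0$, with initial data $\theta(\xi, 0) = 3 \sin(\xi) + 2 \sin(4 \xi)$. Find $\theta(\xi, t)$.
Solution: Moving frame: $\eta = \xi - t$, $\sigma = t$, $\theta = u(\eta,\sigma)$, so $\theta_t = u_{\sigma} - u_{\eta}$ and $\theta_{\xi\xi} = u_{\eta\eta}$.
Hence $\theta_t + \theta_{\xi} = u_{\sigma}$ and the PDE becomes the heat equation $u_{\sigma} = \frac{1}{2}u_{\eta\eta}$ on $\eta \in \mathbb{R}$.
Initial data: $u(\eta,0) = \theta(\eta,0) = 3 \sin(\eta) + 2 \sin(4 \eta)$. Each mode $\sin(n\eta)$ decays as $e^{-n^2\sigma/2}$ on $\mathbb{R}$, so $u(\eta,\sigma) = \sum c_n e^{-n^2\sigma/2} \sin(n\eta)$ with $c_1=3, c_4=2$: $u(\eta,\sigma) = 2 e^{-8 \sigma} \sin(4 \eta) + 3 e^{-\sigma/2} \sin(\eta)$.
Substituting back: $\theta(\xi,t) = u(\xi - t, t)$.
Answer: $\theta(\xi, t) = 2 e^{-8 t} \sin(4 \xi - 4 t) + 3 e^{-t/2} \sin(\xi - t)$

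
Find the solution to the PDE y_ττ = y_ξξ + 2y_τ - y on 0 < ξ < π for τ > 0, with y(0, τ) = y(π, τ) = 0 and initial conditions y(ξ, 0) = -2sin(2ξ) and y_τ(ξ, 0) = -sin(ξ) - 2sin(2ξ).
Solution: Substitute y = exp(τ)u, i.e. u = exp(-τ)y.
By the product rule, y_τ = exp(τ)(u_τ + u), y_ττ = exp(τ)(u_ττ + 2u_τ + u), y_ξξ = exp(τ)u_ξξ.
Substituting into the PDE and dividing by exp(τ): u_ττ + 2u_τ + u = u_ξξ + 2(u_τ + u) - u.
The lower-order terms cancel, leaving the standard wave equation u_ττ = u_ξξ.
Initial data for u: u(ξ,0) = y(ξ,0) = -2sin(2ξ); u_τ(ξ,0) = y_τ(ξ,0) - y(ξ,0) = -sin(ξ). The boundary conditions carry over: u(0,τ) = u(π,τ) = 0.
Solve for u:
  Using separation of variables u = X(ξ)T(τ):
  Eigenfunctions: sin(nξ), n = 1, 2, 3, ...
  General solution: u(ξ, τ) = Σ [A_n cos(n τ) + B_n sin(n τ)] sin(nξ)
  From u(ξ,0) = -2sin(2ξ): A_2=-2. From u_τ(ξ,0) = -sin(ξ), using u_τ(ξ,0) = Σ ω_n B_n sin(nξ) with ω_n = n: B_1 = (-1)/1 = -1.
Hence u(ξ,τ) = -sin(ξ)sin(τ) - 2sin(2ξ)cos(2τ).
Transform back: y(ξ,τ) = exp(τ)u(ξ,τ).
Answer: y(ξ, τ) = -exp(τ)sin(ξ)sin(τ) - 2exp(τ)sin(2ξ)cos(2τ)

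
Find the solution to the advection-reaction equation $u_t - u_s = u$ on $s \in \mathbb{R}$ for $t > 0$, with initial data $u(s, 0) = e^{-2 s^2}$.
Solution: Substitute $u = e^{t}w$.
Then $u_t = e^{t}(w_t + w)$, $u_s = e^{t}w_s$; substituting and dividing by $e^{t}$, the lower-order terms cancel: $w_t - w_s = 0$ (standard advection equation).
Data for $w$: $w(s,0) = u(s,0) = e^{-2 s^2}$.
By characteristics ($ds/dt = -1$), $w(s,t) = f(s + t)$ with $f = w( \cdot , 0)$.
So $w(s,t) = e^{-2 (s + t)^2}$, and $u(s,t) = e^{t}w(s,t)$.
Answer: $u(s, t) = e^{t} e^{-2 (s + t)^2}$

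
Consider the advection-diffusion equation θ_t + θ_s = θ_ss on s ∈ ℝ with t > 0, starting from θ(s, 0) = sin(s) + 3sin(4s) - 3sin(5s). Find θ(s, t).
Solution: Moving frame: η = s - t, σ = t, θ = u(η,σ), so θ_t = u_σ - u_η and θ_ss = u_ηη.
Hence θ_t + θ_s = u_σ and the PDE becomes the heat equation u_σ = u_ηη on η ∈ ℝ.
Initial data: u(η,0) = θ(η,0) = sin(η) + 3sin(4η) - 3sin(5η). Each mode sin(nη) decays as exp(-n²σ) on ℝ, so u(η,σ) = Σ c_n exp(-n²σ) sin(nη) with c_1=1, c_4=3, c_5=-3: u(η,σ) = exp(-σ)sin(η) + 3exp(-16σ)sin(4η) - 3exp(-25σ)sin(5η).
Substituting back: θ(s,t) = u(s - t, t).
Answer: θ(s, t) = exp(-t)sin(s - t) + 3exp(-16t)sin(4s - 4t) - 3exp(-25t)sin(5s - 5t)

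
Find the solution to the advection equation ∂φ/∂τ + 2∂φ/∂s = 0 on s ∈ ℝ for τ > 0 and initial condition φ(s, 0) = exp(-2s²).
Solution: By characteristics (ds/dτ = 2), φ(s,τ) = f(s - 2τ) with f = φ(·, 0).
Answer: φ(s, τ) = exp(-2(s - 2τ)²)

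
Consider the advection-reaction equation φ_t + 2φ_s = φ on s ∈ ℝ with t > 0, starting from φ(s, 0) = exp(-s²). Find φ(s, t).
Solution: Substitute φ = exp(t)u.
Then φ_t = exp(t)(u_t + u), φ_s = exp(t)u_s; substituting and dividing by exp(t), the lower-order terms cancel: u_t + 2u_s = 0 (standard advection equation).
Data for u: u(s,0) = φ(s,0) = exp(-s²).
By characteristics (ds/dt = 2), u(s,t) = f(s - 2t) with f = u(·, 0).
So u(s,t) = exp(-(s - 2t)²), and φ(s,t) = exp(t)u(s,t).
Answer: φ(s, t) = exp(t)exp(-(s - 2t)²)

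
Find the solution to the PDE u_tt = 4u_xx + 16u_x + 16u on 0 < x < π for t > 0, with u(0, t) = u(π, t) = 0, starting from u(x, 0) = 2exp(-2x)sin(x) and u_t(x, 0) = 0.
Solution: Substitute u = exp(-2x)w.
Then u_x = exp(-2x)(w_x - 2w), u_xx = exp(-2x)(w_xx - 4w_x + 4w), u_tt = exp(-2x)w_tt; substituting and dividing by exp(-2x), the lower-order terms cancel: w_tt = 4w_xx (standard wave equation).
Data for w: w(x,0) = exp(2x)u(x,0) = 2sin(x); w_t(x,0) = exp(2x)u_t(x,0) = 0. The boundary conditions carry over: w(0,t) = w(π,t) = 0.
Separating variables: w = Σ [A_n cos(ω_n t) + B_n sin(ω_n t)] sin(nx), ω_n = 2n. From ICs: A_1=2.
So w(x,t) = 2sin(x)cos(2t), and u(x,t) = exp(-2x)w(x,t).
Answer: u(x, t) = 2exp(-2x)sin(x)cos(2t)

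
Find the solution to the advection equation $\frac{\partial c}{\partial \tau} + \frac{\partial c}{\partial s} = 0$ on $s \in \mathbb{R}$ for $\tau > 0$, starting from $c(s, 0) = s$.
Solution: By characteristics ($ds/d\tau = 1$), $c(s,\tau) = f(s - \tau)$ with $f = c( \cdot , 0)$.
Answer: $c(s, \tau) = - \tau + s$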